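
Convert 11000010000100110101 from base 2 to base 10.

Sum of powers of 2 for each 1-bit:
2^0 + 2^2 + 2^4 + 2^5 + 2^8 + 2^13 + 2^18 + 2^19
= 1 + 4 + 16 + 32 + 256 + 8192 + 262144 + 524288
= 794933



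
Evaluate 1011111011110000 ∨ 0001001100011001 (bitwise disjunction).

OR: 1 when either bit is 1
  1011111011110000
| 0001001100011001
------------------
  1011111111111001
Decimal: 48880 | 4889 = 49145



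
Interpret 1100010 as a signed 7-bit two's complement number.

Binary: 1100010
Sign bit: 1 (negative)
Invert: 0011101
Add 1:  0011110
Magnitude: 0011110 = 16 + 8 + 4 + 2 = 30
Value: -30



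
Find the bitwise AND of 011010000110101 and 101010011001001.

AND: 1 only when both bits are 1
  011010000110101
& 101010011001001
-----------------
  001010000000001
Decimal: 13365 & 21705 = 5121



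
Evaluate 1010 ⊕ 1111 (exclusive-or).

XOR: 1 when bits differ
  1010
^ 1111
------
  0101
Decimal: 10 ^ 15 = 5



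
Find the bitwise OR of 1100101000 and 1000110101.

OR: 1 when either bit is 1
  1100101000
| 1000110101
------------
  1100111101
Decimal: 808 | 565 = 829



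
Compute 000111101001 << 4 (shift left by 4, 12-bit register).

Original: 000111101001 (decimal 489)
Shift left by 4 positions
Append 4 zeros on the right and drop the 4 high bits that overflow the 12-bit width
Result: 111010010000 (decimal 3728)
Equivalent: 489 << 4 = 489 × 2^4 = 7824, truncated to 12 bits = 3728



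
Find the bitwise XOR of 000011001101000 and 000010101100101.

XOR: 1 when bits differ
  000011001101000
^ 000010101100101
-----------------
  000001100001101
Decimal: 1640 ^ 1381 = 781



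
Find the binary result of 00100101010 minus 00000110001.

Method 1 - Direct subtraction (column by column from the right: bit − bit − borrow-in; if negative, add 2 and borrow 1 from the next column):
borrow: 00111100010
        00100101010
-       00000110001
-------------------
        00011111001

Method 2 - Add two's complement:
Two's complement of 00000110001: invert → 11111001110, add 1 → 11111001111
  00100101010
+ 11111001111
-------------
 100011111001  (end carry out of the top bit = 1)
Discarding the end carry: 00011111001
Decimal check:
  00100101010 = 256 + 32 + 8 + 2 = 298
  00000110001 = 32 + 16 + 1 = 49
  298 - 49 = 249, and 00011111001 = 128 + 64 + 32 + 16 + 8 + 1 = 249 ✓



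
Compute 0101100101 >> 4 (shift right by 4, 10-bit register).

Original: 0101100101 (decimal 357)
Shift right by 4 positions
Drop the 4 low bits; fill with zeros on the left
Result: 0000010110 (decimal 22)
Equivalent: 357 >> 4 = 357 ÷ 2^4 = 22



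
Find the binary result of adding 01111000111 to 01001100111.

Add column by column from the right: bit + bit + carry-in; write the sum mod 2, carry 1 when the sum is 2 or 3.
carry:  11110001110
        01111000111
+       01001100111
-------------------
       011000101110
(the carry out of the leftmost column, 0, becomes the leading bit)
Decimal check:
  01111000111 = 512 + 256 + 128 + 64 + 4 + 2 + 1 = 967
  01001100111 = 512 + 64 + 32 + 4 + 2 + 1 = 615
  967 + 615 = 1582, and 011000101110 = 1024 + 512 + 32 + 8 + 4 + 2 = 1582 ✓



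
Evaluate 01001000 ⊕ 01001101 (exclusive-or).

XOR: 1 when bits differ
  01001000
^ 01001101
----------
  00000101
Decimal: 72 ^ 77 = 5



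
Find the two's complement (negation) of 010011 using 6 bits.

Original: 010011
Step 1 - Invert all bits: 101100
Step 2 - Add 1: 101101
Verification: 010011 + 101101 = 1000000; discarding the end carry (carry out of the top bit) leaves the 6-bit value 000000, as required for x + (-x)



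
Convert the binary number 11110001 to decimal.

Sum of powers of 2 for each 1-bit:
2^0 + 2^4 + 2^5 + 2^6 + 2^7
= 1 + 16 + 32 + 64 + 128
= 241



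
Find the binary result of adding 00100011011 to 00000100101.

Add column by column from the right: bit + bit + carry-in; write the sum mod 2, carry 1 when the sum is 2 or 3.
carry:  00001111110
        00100011011
+       00000100101
-------------------
       000101000000
(the carry out of the leftmost column, 0, becomes the leading bit)
Decimal check:
  00100011011 = 256 + 16 + 8 + 2 + 1 = 283
  00000100101 = 32 + 4 + 1 = 37
  283 + 37 = 320, and 000101000000 = 256 + 64 = 320 ✓



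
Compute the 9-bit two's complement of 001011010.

Original: 001011010
Step 1 - Invert all bits: 110100101
Step 2 - Add 1: 110100110
Verification: 001011010 + 110100110 = 1000000000; discarding the end carry (carry out of the top bit) leaves the 9-bit value 000000000, as required for x + (-x)



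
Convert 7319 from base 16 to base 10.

Expand by place value (powers of 16):
7319 = 7 × 16^3 + 3 × 16^2 + 1 × 16^1 + 9 × 16^0
= 7 × 4096 + 3 × 256 + 1 × 16 + 9 × 1
= 28672 + 768 + 16 + 9
= 29465



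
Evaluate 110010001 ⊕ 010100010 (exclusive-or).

XOR: 1 when bits differ
  110010001
^ 010100010
-----------
  100110011
Decimal: 401 ^ 162 = 307



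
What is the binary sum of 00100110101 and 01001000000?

Add column by column from the right: bit + bit + carry-in; write the sum mod 2, carry 1 when the sum is 2 or 3.
carry:  00000000000
        00100110101
+       01001000000
-------------------
       001101110101
(the carry out of the leftmost column, 0, becomes the leading bit)
Decimal check:
  00100110101 = 256 + 32 + 16 + 4 + 1 = 309
  01001000000 = 512 + 64 = 576
  309 + 576 = 885, and 001101110101 = 512 + 256 + 64 + 32 + 16 + 4 + 1 = 885 ✓



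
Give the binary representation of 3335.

Using repeated division by 2:
3335 ÷ 2 = 1667 remainder 1
1667 ÷ 2 = 833 remainder 1
833 ÷ 2 = 416 remainder 1
416 ÷ 2 = 208 remainder 0
208 ÷ 2 = 104 remainder 0
104 ÷ 2 = 52 remainder 0
52 ÷ 2 = 26 remainder 0
26 ÷ 2 = 13 remainder 0
13 ÷ 2 = 6 remainder 1
6 ÷ 2 = 3 remainder 0
3 ÷ 2 = 1 remainder 1
1 ÷ 2 = 0 remainder 1
Reading remainders bottom to top: 110100000111



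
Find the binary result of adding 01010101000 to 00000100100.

Add column by column from the right: bit + bit + carry-in; write the sum mod 2, carry 1 when the sum is 2 or 3.
carry:  00001000000
        01010101000
+       00000100100
-------------------
       001011001100
(the carry out of the leftmost column, 0, becomes the leading bit)
Decimal check:
  01010101000 = 512 + 128 + 32 + 8 = 680
  00000100100 = 32 + 4 = 36
  680 + 36 = 716, and 001011001100 = 512 + 128 + 64 + 8 + 4 = 716 ✓



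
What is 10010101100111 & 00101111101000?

AND: 1 only when both bits are 1
  10010101100111
& 00101111101000
----------------
  00000101100000
Decimal: 9575 & 3048 = 352



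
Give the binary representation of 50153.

Using repeated division by 2:
50153 ÷ 2 = 25076 remainder 1
25076 ÷ 2 = 12538 remainder 0
12538 ÷ 2 = 6269 remainder 0
6269 ÷ 2 = 3134 remainder 1
3134 ÷ 2 = 1567 remainder 0
1567 ÷ 2 = 783 remainder 1
783 ÷ 2 = 391 remainder 1
391 ÷ 2 = 195 remainder 1
195 ÷ 2 = 97 remainder 1
97 ÷ 2 = 48 remainder 1
48 ÷ 2 = 24 remainder 0
24 ÷ 2 = 12 remainder 0
12 ÷ 2 = 6 remainder 0
6 ÷ 2 = 3 remainder 0
3 ÷ 2 = 1 remainder 1
1 ÷ 2 = 0 remainder 1
Reading remainders bottom to top: 1100001111101001



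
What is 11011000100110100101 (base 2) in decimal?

Sum of powers of 2 for each 1-bit:
2^0 + 2^2 + 2^5 + 2^7 + 2^8 + 2^11 + 2^15 + 2^16 + 2^18 + 2^19
= 1 + 4 + 32 + 128 + 256 + 2048 + 32768 + 65536 + 262144 + 524288
= 887205



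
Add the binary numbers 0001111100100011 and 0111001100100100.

Add column by column from the right: bit + bit + carry-in; write the sum mod 2, carry 1 when the sum is 2 or 3.
carry:  1111111001000000
        0001111100100011
+       0111001100100100
------------------------
       01001001001000111
(the carry out of the leftmost column, 0, becomes the leading bit)
Decimal check:
  0001111100100011 = 4096 + 2048 + 1024 + 512 + 256 + 32 + 2 + 1 = 7971
  0111001100100100 = 16384 + 8192 + 4096 + 512 + 256 + 32 + 4 = 29476
  7971 + 29476 = 37447, and 01001001001000111 = 32768 + 4096 + 512 + 64 + 4 + 2 + 1 = 37447 ✓



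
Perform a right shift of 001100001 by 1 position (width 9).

Original: 001100001 (decimal 97)
Shift right by 1 position
Drop the 1 low bit; fill with zero on the left
Result: 000110000 (decimal 48)
Equivalent: 97 >> 1 = 97 ÷ 2^1 = 48



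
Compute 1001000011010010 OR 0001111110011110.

OR: 1 when either bit is 1
  1001000011010010
| 0001111110011110
------------------
  1001111111011110
Decimal: 37074 | 8094 = 40926



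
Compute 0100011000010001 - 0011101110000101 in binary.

Method 1 - Direct subtraction (column by column from the right: bit − bit − borrow-in; if negative, add 2 and borrow 1 from the next column):
borrow: 0111011100011000
        0100011000010001
-       0011101110000101
------------------------
        0000101010001100

Method 2 - Add two's complement:
Two's complement of 0011101110000101: invert → 1100010001111010, add 1 → 1100010001111011
  0100011000010001
+ 1100010001111011
------------------
 10000101010001100  (end carry out of the top bit = 1)
Discarding the end carry: 0000101010001100
Decimal check:
  0100011000010001 = 16384 + 1024 + 512 + 16 + 1 = 17937
  0011101110000101 = 8192 + 4096 + 2048 + 512 + 256 + 128 + 4 + 1 = 15237
  17937 - 15237 = 2700, and 0000101010001100 = 2048 + 512 + 128 + 8 + 4 = 2700 ✓



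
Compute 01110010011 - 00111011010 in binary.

Method 1 - Direct subtraction (column by column from the right: bit − bit − borrow-in; if negative, add 2 and borrow 1 from the next column):
borrow: 01111110000
        01110010011
-       00111011010
-------------------
        00110111001

Method 2 - Add two's complement:
Two's complement of 00111011010: invert → 11000100101, add 1 → 11000100110
  01110010011
+ 11000100110
-------------
 100110111001  (end carry out of the top bit = 1)
Discarding the end carry: 00110111001
Decimal check:
  01110010011 = 512 + 256 + 128 + 16 + 2 + 1 = 915
  00111011010 = 256 + 128 + 64 + 16 + 8 + 2 = 474
  915 - 474 = 441, and 00110111001 = 256 + 128 + 32 + 16 + 8 + 1 = 441 ✓



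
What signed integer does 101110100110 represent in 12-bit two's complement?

Binary: 101110100110
Sign bit: 1 (negative)
Invert: 010001011001
Add 1:  010001011010
Magnitude: 010001011010 = 1024 + 64 + 16 + 8 + 2 = 1114
Value: -1114



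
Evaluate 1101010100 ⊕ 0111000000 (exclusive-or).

XOR: 1 when bits differ
  1101010100
^ 0111000000
------------
  1010010100
Decimal: 852 ^ 448 = 660



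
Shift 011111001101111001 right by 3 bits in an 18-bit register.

Original: 011111001101111001 (decimal 127865)
Shift right by 3 positions
Drop the 3 low bits; fill with zeros on the left
Result: 000011111001101111 (decimal 15983)
Equivalent: 127865 >> 3 = 127865 ÷ 2^3 = 15983



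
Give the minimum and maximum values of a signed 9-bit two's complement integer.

For 9-bit two's complement:
Minimum: -2^8 = -256
Maximum: 2^8 - 1 = 255



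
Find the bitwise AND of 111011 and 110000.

AND: 1 only when both bits are 1
  111011
& 110000
--------
  110000
Decimal: 59 & 48 = 48



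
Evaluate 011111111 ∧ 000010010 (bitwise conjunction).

AND: 1 only when both bits are 1
  011111111
& 000010010
-----------
  000010010
Decimal: 255 & 18 = 18



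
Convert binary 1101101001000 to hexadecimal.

Group into 4-bit nibbles from right:
  0001 = 1
  1011 = B
  0100 = 4
  1000 = 8
Result: 1B48



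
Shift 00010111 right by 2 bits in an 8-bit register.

Original: 00010111 (decimal 23)
Shift right by 2 positions
Drop the 2 low bits; fill with zeros on the left
Result: 00000101 (decimal 5)
Equivalent: 23 >> 2 = 23 ÷ 2^2 = 5



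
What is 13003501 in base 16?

Using repeated division by 16 (digits 10–15 are A–F):
13003501 ÷ 16 = 812718 remainder 13 (D)
812718 ÷ 16 = 50794 remainder 14 (E)
50794 ÷ 16 = 3174 remainder 10 (A)
3174 ÷ 16 = 198 remainder 6
198 ÷ 16 = 12 remainder 6
12 ÷ 16 = 0 remainder 12 (C)
Reading remainders bottom to top: C66AED



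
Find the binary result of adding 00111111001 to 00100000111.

Add column by column from the right: bit + bit + carry-in; write the sum mod 2, carry 1 when the sum is 2 or 3.
carry:  01111111110
        00111111001
+       00100000111
-------------------
       001100000000
(the carry out of the leftmost column, 0, becomes the leading bit)
Decimal check:
  00111111001 = 256 + 128 + 64 + 32 + 16 + 8 + 1 = 505
  00100000111 = 256 + 4 + 2 + 1 = 263
  505 + 263 = 768, and 001100000000 = 512 + 256 = 768 ✓



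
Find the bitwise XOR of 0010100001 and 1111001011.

XOR: 1 when bits differ
  0010100001
^ 1111001011
------------
  1101101010
Decimal: 161 ^ 971 = 874



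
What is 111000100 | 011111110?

OR: 1 when either bit is 1
  111000100
| 011111110
-----------
  111111110
Decimal: 452 | 254 = 510



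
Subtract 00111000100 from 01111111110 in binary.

Method 1 - Direct subtraction (column by column from the right: bit − bit − borrow-in; if negative, add 2 and borrow 1 from the next column):
borrow: 00000000000
        01111111110
-       00111000100
-------------------
        01000111010

Method 2 - Add two's complement:
Two's complement of 00111000100: invert → 11000111011, add 1 → 11000111100
  01111111110
+ 11000111100
-------------
 101000111010  (end carry out of the top bit = 1)
Discarding the end carry: 01000111010
Decimal check:
  01111111110 = 512 + 256 + 128 + 64 + 32 + 16 + 8 + 4 + 2 = 1022
  00111000100 = 256 + 128 + 64 + 4 = 452
  1022 - 452 = 570, and 01000111010 = 512 + 32 + 16 + 8 + 2 = 570 ✓



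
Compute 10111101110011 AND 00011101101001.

AND: 1 only when both bits are 1
  10111101110011
& 00011101101001
----------------
  00011101100001
Decimal: 12147 & 1897 = 1889



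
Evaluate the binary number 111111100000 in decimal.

Sum of powers of 2 for each 1-bit:
2^5 + 2^6 + 2^7 + 2^8 + 2^9 + 2^10 + 2^11
= 32 + 64 + 128 + 256 + 512 + 1024 + 2048
= 4064



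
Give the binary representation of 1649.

Using repeated division by 2:
1649 ÷ 2 = 824 remainder 1
824 ÷ 2 = 412 remainder 0
412 ÷ 2 = 206 remainder 0
206 ÷ 2 = 103 remainder 0
103 ÷ 2 = 51 remainder 1
51 ÷ 2 = 25 remainder 1
25 ÷ 2 = 12 remainder 1
12 ÷ 2 = 6 remainder 0
6 ÷ 2 = 3 remainder 0
3 ÷ 2 = 1 remainder 1
1 ÷ 2 = 0 remainder 1
Reading remainders bottom to top: 11001110001



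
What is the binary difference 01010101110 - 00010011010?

Method 1 - Direct subtraction (column by column from the right: bit − bit − borrow-in; if negative, add 2 and borrow 1 from the next column):
borrow: 00000100000
        01010101110
-       00010011010
-------------------
        01000010100

Method 2 - Add two's complement:
Two's complement of 00010011010: invert → 11101100101, add 1 → 11101100110
  01010101110
+ 11101100110
-------------
 101000010100  (end carry out of the top bit = 1)
Discarding the end carry: 01000010100
Decimal check:
  01010101110 = 512 + 128 + 32 + 8 + 4 + 2 = 686
  00010011010 = 128 + 16 + 8 + 2 = 154
  686 - 154 = 532, and 01000010100 = 512 + 16 + 4 = 532 ✓



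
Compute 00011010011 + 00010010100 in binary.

Add column by column from the right: bit + bit + carry-in; write the sum mod 2, carry 1 when the sum is 2 or 3.
carry:  00100100000
        00011010011
+       00010010100
-------------------
       000101100111
(the carry out of the leftmost column, 0, becomes the leading bit)
Decimal check:
  00011010011 = 128 + 64 + 16 + 2 + 1 = 211
  00010010100 = 128 + 16 + 4 = 148
  211 + 148 = 359, and 000101100111 = 256 + 64 + 32 + 4 + 2 + 1 = 359 ✓



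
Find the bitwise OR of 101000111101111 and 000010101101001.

OR: 1 when either bit is 1
  101000111101111
| 000010101101001
-----------------
  101010111101111
Decimal: 20975 | 1385 = 21999



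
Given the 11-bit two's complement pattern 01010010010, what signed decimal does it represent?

Binary: 01010010010
Sign bit: 0 (non-negative)
Read directly as an unsigned value:
01010010010 = 512 + 128 + 16 + 2 = 658
Value: 658



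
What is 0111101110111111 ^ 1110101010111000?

XOR: 1 when bits differ
  0111101110111111
^ 1110101010111000
------------------
  1001000100000111
Decimal: 31679 ^ 60088 = 37127



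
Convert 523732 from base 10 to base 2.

Using repeated division by 2:
523732 ÷ 2 = 261866 remainder 0
261866 ÷ 2 = 130933 remainder 0
130933 ÷ 2 = 65466 remainder 1
65466 ÷ 2 = 32733 remainder 0
32733 ÷ 2 = 16366 remainder 1
16366 ÷ 2 = 8183 remainder 0
8183 ÷ 2 = 4091 remainder 1
4091 ÷ 2 = 2045 remainder 1
2045 ÷ 2 = 1022 remainder 1
1022 ÷ 2 = 511 remainder 0
511 ÷ 2 = 255 remainder 1
255 ÷ 2 = 127 remainder 1
127 ÷ 2 = 63 remainder 1
63 ÷ 2 = 31 remainder 1
31 ÷ 2 = 15 remainder 1
15 ÷ 2 = 7 remainder 1
7 ÷ 2 = 3 remainder 1
3 ÷ 2 = 1 remainder 1
1 ÷ 2 = 0 remainder 1
Reading remainders bottom to top: 1111111110111010100



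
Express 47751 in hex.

Using repeated division by 16 (digits 10–15 are A–F):
47751 ÷ 16 = 2984 remainder 7
2984 ÷ 16 = 186 remainder 8
186 ÷ 16 = 11 remainder 10 (A)
11 ÷ 16 = 0 remainder 11 (B)
Reading remainders bottom to top: BA87



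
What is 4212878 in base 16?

Using repeated division by 16 (digits 10–15 are A–F):
4212878 ÷ 16 = 263304 remainder 14 (E)
263304 ÷ 16 = 16456 remainder 8
16456 ÷ 16 = 1028 remainder 8
1028 ÷ 16 = 64 remainder 4
64 ÷ 16 = 4 remainder 0
4 ÷ 16 = 0 remainder 4
Reading remainders bottom to top: 40488E



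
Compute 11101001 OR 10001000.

OR: 1 when either bit is 1
  11101001
| 10001000
----------
  11101001
Decimal: 233 | 136 = 233



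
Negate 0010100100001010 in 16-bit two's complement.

Original: 0010100100001010
Step 1 - Invert all bits: 1101011011110101
Step 2 - Add 1: 1101011011110110
Verification: 0010100100001010 + 1101011011110110 = 10000000000000000; discarding the end carry (carry out of the top bit) leaves the 16-bit value 0000000000000000, as required for x + (-x)



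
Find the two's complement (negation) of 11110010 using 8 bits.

Original (sign bit 1, negative): 11110010
Step 1 - Invert all bits: 00001101
Step 2 - Add 1: 00001110
Verification: 11110010 + 00001110 = 100000000; discarding the end carry (carry out of the top bit) leaves the 8-bit value 00000000, as required for x + (-x)



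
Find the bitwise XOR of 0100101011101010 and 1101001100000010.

XOR: 1 when bits differ
  0100101011101010
^ 1101001100000010
------------------
  1001100111101000
Decimal: 19178 ^ 54018 = 39400



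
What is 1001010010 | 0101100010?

OR: 1 when either bit is 1
  1001010010
| 0101100010
------------
  1101110010
Decimal: 594 | 354 = 882



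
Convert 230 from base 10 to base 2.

Using repeated division by 2:
230 ÷ 2 = 115 remainder 0
115 ÷ 2 = 57 remainder 1
57 ÷ 2 = 28 remainder 1
28 ÷ 2 = 14 remainder 0
14 ÷ 2 = 7 remainder 0
7 ÷ 2 = 3 remainder 1
3 ÷ 2 = 1 remainder 1
1 ÷ 2 = 0 remainder 1
Reading remainders bottom to top: 11100110



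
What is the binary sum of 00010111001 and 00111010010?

Add column by column from the right: bit + bit + carry-in; write the sum mod 2, carry 1 when the sum is 2 or 3.
carry:  01111100000
        00010111001
+       00111010010
-------------------
       001010001011
(the carry out of the leftmost column, 0, becomes the leading bit)
Decimal check:
  00010111001 = 128 + 32 + 16 + 8 + 1 = 185
  00111010010 = 256 + 128 + 64 + 16 + 2 = 466
  185 + 466 = 651, and 001010001011 = 512 + 128 + 8 + 2 + 1 = 651 ✓



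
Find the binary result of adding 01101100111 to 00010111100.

Add column by column from the right: bit + bit + carry-in; write the sum mod 2, carry 1 when the sum is 2 or 3.
carry:  11111111000
        01101100111
+       00010111100
-------------------
       010000100011
(the carry out of the leftmost column, 0, becomes the leading bit)
Decimal check:
  01101100111 = 512 + 256 + 64 + 32 + 4 + 2 + 1 = 871
  00010111100 = 128 + 32 + 16 + 8 + 4 = 188
  871 + 188 = 1059, and 010000100011 = 1024 + 32 + 2 + 1 = 1059 ✓



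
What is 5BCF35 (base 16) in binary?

Convert each hex digit to 4 bits:
  5 = 0101
  B = 1011
  C = 1100
  F = 1111
  3 = 0011
  5 = 0101
Concatenate: 010110111100111100110101



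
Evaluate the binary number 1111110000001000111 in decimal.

Sum of powers of 2 for each 1-bit:
2^0 + 2^1 + 2^2 + 2^6 + 2^13 + 2^14 + 2^15 + 2^16 + 2^17 + 2^18
= 1 + 2 + 4 + 64 + 8192 + 16384 + 32768 + 65536 + 131072 + 262144
= 516167



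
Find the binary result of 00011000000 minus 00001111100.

Method 1 - Direct subtraction (column by column from the right: bit − bit − borrow-in; if negative, add 2 and borrow 1 from the next column):
borrow: 00011111000
        00011000000
-       00001111100
-------------------
        00001000100

Method 2 - Add two's complement:
Two's complement of 00001111100: invert → 11110000011, add 1 → 11110000100
  00011000000
+ 11110000100
-------------
 100001000100  (end carry out of the top bit = 1)
Discarding the end carry: 00001000100
Decimal check:
  00011000000 = 128 + 64 = 192
  00001111100 = 64 + 32 + 16 + 8 + 4 = 124
  192 - 124 = 68, and 00001000100 = 64 + 4 = 68 ✓



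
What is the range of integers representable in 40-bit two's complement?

For 40-bit two's complement:
Minimum: -2^39 = -549755813888
Maximum: 2^39 - 1 = 549755813887



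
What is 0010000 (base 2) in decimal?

Sum of powers of 2 for each 1-bit:
2^4
= 16
= 16



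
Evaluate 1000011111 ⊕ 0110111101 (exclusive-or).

XOR: 1 when bits differ
  1000011111
^ 0110111101
------------
  1110100010
Decimal: 543 ^ 445 = 930



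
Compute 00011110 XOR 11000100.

XOR: 1 when bits differ
  00011110
^ 11000100
----------
  11011010
Decimal: 30 ^ 196 = 218



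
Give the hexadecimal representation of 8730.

Using repeated division by 16 (digits 10–15 are A–F):
8730 ÷ 16 = 545 remainder 10 (A)
545 ÷ 16 = 34 remainder 1
34 ÷ 16 = 2 remainder 2
2 ÷ 16 = 0 remainder 2
Reading remainders bottom to top: 221A



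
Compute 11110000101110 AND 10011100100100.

AND: 1 only when both bits are 1
  11110000101110
& 10011100100100
----------------
  10010000100100
Decimal: 15406 & 10020 = 9252



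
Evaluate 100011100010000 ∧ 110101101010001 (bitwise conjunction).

AND: 1 only when both bits are 1
  100011100010000
& 110101101010001
-----------------
  100001100010000
Decimal: 18192 & 27473 = 17168



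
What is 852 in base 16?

Using repeated division by 16 (digits 10–15 are A–F):
852 ÷ 16 = 53 remainder 4
53 ÷ 16 = 3 remainder 5
3 ÷ 16 = 0 remainder 3
Reading remainders bottom to top: 354



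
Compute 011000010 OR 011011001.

OR: 1 when either bit is 1
  011000010
| 011011001
-----------
  011011011
Decimal: 194 | 217 = 219



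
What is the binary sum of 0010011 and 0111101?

Add column by column from the right: bit + bit + carry-in; write the sum mod 2, carry 1 when the sum is 2 or 3.
carry:  1111110
        0010011
+       0111101
---------------
       01010000
(the carry out of the leftmost column, 0, becomes the leading bit)
Decimal check:
  0010011 = 16 + 2 + 1 = 19
  0111101 = 32 + 16 + 8 + 4 + 1 = 61
  19 + 61 = 80, and 01010000 = 64 + 16 = 80 ✓



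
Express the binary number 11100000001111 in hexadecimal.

Group into 4-bit nibbles from right:
  0011 = 3
  1000 = 8
  0000 = 0
  1111 = F
Result: 380F



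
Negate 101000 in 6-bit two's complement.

Original (sign bit 1, negative): 101000
Step 1 - Invert all bits: 010111
Step 2 - Add 1: 011000
Verification: 101000 + 011000 = 1000000; discarding the end carry (carry out of the top bit) leaves the 6-bit value 000000, as required for x + (-x)



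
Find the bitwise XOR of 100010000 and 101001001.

XOR: 1 when bits differ
  100010000
^ 101001001
-----------
  001011001
Decimal: 272 ^ 329 = 89



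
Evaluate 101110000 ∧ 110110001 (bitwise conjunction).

AND: 1 only when both bits are 1
  101110000
& 110110001
-----------
  100110000
Decimal: 368 & 433 = 304



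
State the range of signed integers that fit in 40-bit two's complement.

For 40-bit two's complement:
Minimum: -2^39 = -549755813888
Maximum: 2^39 - 1 = 549755813887



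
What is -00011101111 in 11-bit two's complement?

Original: 00011101111
Step 1 - Invert all bits: 11100010000
Step 2 - Add 1: 11100010001
Verification: 00011101111 + 11100010001 = 100000000000; discarding the end carry (carry out of the top bit) leaves the 11-bit value 00000000000, as required for x + (-x)



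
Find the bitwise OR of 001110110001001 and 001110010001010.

OR: 1 when either bit is 1
  001110110001001
| 001110010001010
-----------------
  001110110001011
Decimal: 7561 | 7306 = 7563



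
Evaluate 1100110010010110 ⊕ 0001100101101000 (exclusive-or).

XOR: 1 when bits differ
  1100110010010110
^ 0001100101101000
------------------
  1101010111111110
Decimal: 52374 ^ 6504 = 54782



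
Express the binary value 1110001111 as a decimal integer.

Sum of powers of 2 for each 1-bit:
2^0 + 2^1 + 2^2 + 2^3 + 2^7 + 2^8 + 2^9
= 1 + 2 + 4 + 8 + 128 + 256 + 512
= 911



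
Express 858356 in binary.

Using repeated division by 2:
858356 ÷ 2 = 429178 remainder 0
429178 ÷ 2 = 214589 remainder 0
214589 ÷ 2 = 107294 remainder 1
107294 ÷ 2 = 53647 remainder 0
53647 ÷ 2 = 26823 remainder 1
26823 ÷ 2 = 13411 remainder 1
13411 ÷ 2 = 6705 remainder 1
6705 ÷ 2 = 3352 remainder 1
3352 ÷ 2 = 1676 remainder 0
1676 ÷ 2 = 838 remainder 0
838 ÷ 2 = 419 remainder 0
419 ÷ 2 = 209 remainder 1
209 ÷ 2 = 104 remainder 1
104 ÷ 2 = 52 remainder 0
52 ÷ 2 = 26 remainder 0
26 ÷ 2 = 13 remainder 0
13 ÷ 2 = 6 remainder 1
6 ÷ 2 = 3 remainder 0
3 ÷ 2 = 1 remainder 1
1 ÷ 2 = 0 remainder 1
Reading remainders bottom to top: 11010001100011110100



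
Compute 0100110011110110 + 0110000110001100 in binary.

Add column by column from the right: bit + bit + carry-in; write the sum mod 2, carry 1 when the sum is 2 or 3.
carry:  1000001111111000
        0100110011110110
+       0110000110001100
------------------------
       01010111010000010
(the carry out of the leftmost column, 0, becomes the leading bit)
Decimal check:
  0100110011110110 = 16384 + 2048 + 1024 + 128 + 64 + 32 + 16 + 4 + 2 = 19702
  0110000110001100 = 16384 + 8192 + 256 + 128 + 8 + 4 = 24972
  19702 + 24972 = 44674, and 01010111010000010 = 32768 + 8192 + 2048 + 1024 + 512 + 128 + 2 = 44674 ✓



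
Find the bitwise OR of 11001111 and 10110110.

OR: 1 when either bit is 1
  11001111
| 10110110
----------
  11111111
Decimal: 207 | 182 = 255



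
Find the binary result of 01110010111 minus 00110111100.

Method 1 - Direct subtraction (column by column from the right: bit − bit − borrow-in; if negative, add 2 and borrow 1 from the next column):
borrow: 01111110000
        01110010111
-       00110111100
-------------------
        00111011011

Method 2 - Add two's complement:
Two's complement of 00110111100: invert → 11001000011, add 1 → 11001000100
  01110010111
+ 11001000100
-------------
 100111011011  (end carry out of the top bit = 1)
Discarding the end carry: 00111011011
Decimal check:
  01110010111 = 512 + 256 + 128 + 16 + 4 + 2 + 1 = 919
  00110111100 = 256 + 128 + 32 + 16 + 8 + 4 = 444
  919 - 444 = 475, and 00111011011 = 256 + 128 + 64 + 16 + 8 + 2 + 1 = 475 ✓



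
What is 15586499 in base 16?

Using repeated division by 16 (digits 10–15 are A–F):
15586499 ÷ 16 = 974156 remainder 3
974156 ÷ 16 = 60884 remainder 12 (C)
60884 ÷ 16 = 3805 remainder 4
3805 ÷ 16 = 237 remainder 13 (D)
237 ÷ 16 = 14 remainder 13 (D)
14 ÷ 16 = 0 remainder 14 (E)
Reading remainders bottom to top: EDD4C3



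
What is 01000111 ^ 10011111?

XOR: 1 when bits differ
  01000111
^ 10011111
----------
  11011000
Decimal: 71 ^ 159 = 216



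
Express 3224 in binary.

Using repeated division by 2:
3224 ÷ 2 = 1612 remainder 0
1612 ÷ 2 = 806 remainder 0
806 ÷ 2 = 403 remainder 0
403 ÷ 2 = 201 remainder 1
201 ÷ 2 = 100 remainder 1
100 ÷ 2 = 50 remainder 0
50 ÷ 2 = 25 remainder 0
25 ÷ 2 = 12 remainder 1
12 ÷ 2 = 6 remainder 0
6 ÷ 2 = 3 remainder 0
3 ÷ 2 = 1 remainder 1
1 ÷ 2 = 0 remainder 1
Reading remainders bottom to top: 110010011000



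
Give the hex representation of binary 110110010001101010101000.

Group into 4-bit nibbles from right:
  1101 = D
  1001 = 9
  0001 = 1
  1010 = A
  1010 = A
  1000 = 8
Result: D91AA8



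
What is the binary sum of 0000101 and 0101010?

Add column by column from the right: bit + bit + carry-in; write the sum mod 2, carry 1 when the sum is 2 or 3.
carry:  0000000
        0000101
+       0101010
---------------
       00101111
(the carry out of the leftmost column, 0, becomes the leading bit)
Decimal check:
  0000101 = 4 + 1 = 5
  0101010 = 32 + 8 + 2 = 42
  5 + 42 = 47, and 00101111 = 32 + 8 + 4 + 2 + 1 = 47 ✓



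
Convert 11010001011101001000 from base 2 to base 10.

Sum of powers of 2 for each 1-bit:
2^3 + 2^6 + 2^8 + 2^9 + 2^10 + 2^12 + 2^16 + 2^18 + 2^19
= 8 + 64 + 256 + 512 + 1024 + 4096 + 65536 + 262144 + 524288
= 857928



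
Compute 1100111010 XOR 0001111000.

XOR: 1 when bits differ
  1100111010
^ 0001111000
------------
  1101000010
Decimal: 826 ^ 120 = 834



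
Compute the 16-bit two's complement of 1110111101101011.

Original (sign bit 1, negative): 1110111101101011
Step 1 - Invert all bits: 0001000010010100
Step 2 - Add 1: 0001000010010101
Verification: 1110111101101011 + 0001000010010101 = 10000000000000000; discarding the end carry (carry out of the top bit) leaves the 16-bit value 0000000000000000, as required for x + (-x)



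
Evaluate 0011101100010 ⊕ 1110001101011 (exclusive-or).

XOR: 1 when bits differ
  0011101100010
^ 1110001101011
---------------
  1101100001001
Decimal: 1890 ^ 7275 = 6921



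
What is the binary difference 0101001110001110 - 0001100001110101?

Method 1 - Direct subtraction (column by column from the right: bit − bit − borrow-in; if negative, add 2 and borrow 1 from the next column):
borrow: 0111000011100010
        0101001110001110
-       0001100001110101
------------------------
        0011101100011001

Method 2 - Add two's complement:
Two's complement of 0001100001110101: invert → 1110011110001010, add 1 → 1110011110001011
  0101001110001110
+ 1110011110001011
------------------
 10011101100011001  (end carry out of the top bit = 1)
Discarding the end carry: 0011101100011001
Decimal check:
  0101001110001110 = 16384 + 4096 + 512 + 256 + 128 + 8 + 4 + 2 = 21390
  0001100001110101 = 4096 + 2048 + 64 + 32 + 16 + 4 + 1 = 6261
  21390 - 6261 = 15129, and 0011101100011001 = 8192 + 4096 + 2048 + 512 + 256 + 16 + 8 + 1 = 15129 ✓



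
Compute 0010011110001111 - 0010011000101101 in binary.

Method 1 - Direct subtraction (column by column from the right: bit − bit − borrow-in; if negative, add 2 and borrow 1 from the next column):
borrow: 0000000011000000
        0010011110001111
-       0010011000101101
------------------------
        0000000101100010

Method 2 - Add two's complement:
Two's complement of 0010011000101101: invert → 1101100111010010, add 1 → 1101100111010011
  0010011110001111
+ 1101100111010011
------------------
 10000000101100010  (end carry out of the top bit = 1)
Discarding the end carry: 0000000101100010
Decimal check:
  0010011110001111 = 8192 + 1024 + 512 + 256 + 128 + 8 + 4 + 2 + 1 = 10127
  0010011000101101 = 8192 + 1024 + 512 + 32 + 8 + 4 + 1 = 9773
  10127 - 9773 = 354, and 0000000101100010 = 256 + 64 + 32 + 2 = 354 ✓



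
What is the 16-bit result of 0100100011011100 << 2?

Original: 0100100011011100 (decimal 18652)
Shift left by 2 positions
Append 2 zeros on the right and drop the 2 high bits that overflow the 16-bit width
Result: 0010001101110000 (decimal 9072)
Equivalent: 18652 << 2 = 18652 × 2^2 = 74608, truncated to 16 bits = 9072



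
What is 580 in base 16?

Using repeated division by 16 (digits 10–15 are A–F):
580 ÷ 16 = 36 remainder 4
36 ÷ 16 = 2 remainder 4
2 ÷ 16 = 0 remainder 2
Reading remainders bottom to top: 244



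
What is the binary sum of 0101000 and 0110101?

Add column by column from the right: bit + bit + carry-in; write the sum mod 2, carry 1 when the sum is 2 or 3.
carry:  1000000
        0101000
+       0110101
---------------
       01011101
(the carry out of the leftmost column, 0, becomes the leading bit)
Decimal check:
  0101000 = 32 + 8 = 40
  0110101 = 32 + 16 + 4 + 1 = 53
  40 + 53 = 93, and 01011101 = 64 + 16 + 8 + 4 + 1 = 93 ✓



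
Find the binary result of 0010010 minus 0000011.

Method 1 - Direct subtraction (column by column from the right: bit − bit − borrow-in; if negative, add 2 and borrow 1 from the next column):
borrow: 0011110
        0010010
-       0000011
---------------
        0001111

Method 2 - Add two's complement:
Two's complement of 0000011: invert → 1111100, add 1 → 1111101
  0010010
+ 1111101
---------
 10001111  (end carry out of the top bit = 1)
Discarding the end carry: 0001111
Decimal check:
  0010010 = 16 + 2 = 18
  0000011 = 2 + 1 = 3
  18 - 3 = 15, and 0001111 = 8 + 4 + 2 + 1 = 15 ✓



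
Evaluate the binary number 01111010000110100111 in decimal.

Sum of powers of 2 for each 1-bit:
2^0 + 2^1 + 2^2 + 2^5 + 2^7 + 2^8 + 2^13 + 2^15 + 2^16 + 2^17 + 2^18
= 1 + 2 + 4 + 32 + 128 + 256 + 8192 + 32768 + 65536 + 131072 + 262144
= 500135



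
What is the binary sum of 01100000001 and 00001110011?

Add column by column from the right: bit + bit + carry-in; write the sum mod 2, carry 1 when the sum is 2 or 3.
carry:  00000000110
        01100000001
+       00001110011
-------------------
       001101110100
(the carry out of the leftmost column, 0, becomes the leading bit)
Decimal check:
  01100000001 = 512 + 256 + 1 = 769
  00001110011 = 64 + 32 + 16 + 2 + 1 = 115
  769 + 115 = 884, and 001101110100 = 512 + 256 + 64 + 32 + 16 + 4 = 884 ✓



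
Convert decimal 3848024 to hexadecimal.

Using repeated division by 16 (digits 10–15 are A–F):
3848024 ÷ 16 = 240501 remainder 8
240501 ÷ 16 = 15031 remainder 5
15031 ÷ 16 = 939 remainder 7
939 ÷ 16 = 58 remainder 11 (B)
58 ÷ 16 = 3 remainder 10 (A)
3 ÷ 16 = 0 remainder 3
Reading remainders bottom to top: 3AB758



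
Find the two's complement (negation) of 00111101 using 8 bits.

Original: 00111101
Step 1 - Invert all bits: 11000010
Step 2 - Add 1: 11000011
Verification: 00111101 + 11000011 = 100000000; discarding the end carry (carry out of the top bit) leaves the 8-bit value 00000000, as required for x + (-x)



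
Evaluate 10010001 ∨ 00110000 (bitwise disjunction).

OR: 1 when either bit is 1
  10010001
| 00110000
----------
  10110001
Decimal: 145 | 48 = 177



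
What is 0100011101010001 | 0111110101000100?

OR: 1 when either bit is 1
  0100011101010001
| 0111110101000100
------------------
  0111111101010101
Decimal: 18257 | 32068 = 32597



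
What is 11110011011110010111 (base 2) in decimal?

Sum of powers of 2 for each 1-bit:
2^0 + 2^1 + 2^2 + 2^4 + 2^7 + 2^8 + 2^9 + 2^10 + 2^12 + 2^13 + 2^16 + 2^17 + 2^18 + 2^19
= 1 + 2 + 4 + 16 + 128 + 256 + 512 + 1024 + 4096 + 8192 + 65536 + 131072 + 262144 + 524288
= 997271



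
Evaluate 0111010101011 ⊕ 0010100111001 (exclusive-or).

XOR: 1 when bits differ
  0111010101011
^ 0010100111001
---------------
  0101110010010
Decimal: 3755 ^ 1337 = 2962



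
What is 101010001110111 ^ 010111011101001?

XOR: 1 when bits differ
  101010001110111
^ 010111011101001
-----------------
  111101010011110
Decimal: 21623 ^ 12009 = 31390



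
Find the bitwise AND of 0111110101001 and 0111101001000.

AND: 1 only when both bits are 1
  0111110101001
& 0111101001000
---------------
  0111100001000
Decimal: 4009 & 3912 = 3848



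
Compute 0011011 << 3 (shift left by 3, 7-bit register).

Original: 0011011 (decimal 27)
Shift left by 3 positions
Append 3 zeros on the right and drop the 3 high bits that overflow the 7-bit width
Result: 1011000 (decimal 88)
Equivalent: 27 << 3 = 27 × 2^3 = 216, truncated to 7 bits = 88



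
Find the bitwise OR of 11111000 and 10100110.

OR: 1 when either bit is 1
  11111000
| 10100110
----------
  11111110
Decimal: 248 | 166 = 254



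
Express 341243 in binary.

Using repeated division by 2:
341243 ÷ 2 = 170621 remainder 1
170621 ÷ 2 = 85310 remainder 1
85310 ÷ 2 = 42655 remainder 0
42655 ÷ 2 = 21327 remainder 1
21327 ÷ 2 = 10663 remainder 1
10663 ÷ 2 = 5331 remainder 1
5331 ÷ 2 = 2665 remainder 1
2665 ÷ 2 = 1332 remainder 1
1332 ÷ 2 = 666 remainder 0
666 ÷ 2 = 333 remainder 0
333 ÷ 2 = 166 remainder 1
166 ÷ 2 = 83 remainder 0
83 ÷ 2 = 41 remainder 1
41 ÷ 2 = 20 remainder 1
20 ÷ 2 = 10 remainder 0
10 ÷ 2 = 5 remainder 0
5 ÷ 2 = 2 remainder 1
2 ÷ 2 = 1 remainder 0
1 ÷ 2 = 0 remainder 1
Reading remainders bottom to top: 1010011010011111011



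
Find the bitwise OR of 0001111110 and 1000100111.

OR: 1 when either bit is 1
  0001111110
| 1000100111
------------
  1001111111
Decimal: 126 | 551 = 639



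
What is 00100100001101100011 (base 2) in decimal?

Sum of powers of 2 for each 1-bit:
2^0 + 2^1 + 2^5 + 2^6 + 2^8 + 2^9 + 2^14 + 2^17
= 1 + 2 + 32 + 64 + 256 + 512 + 16384 + 131072
= 148323



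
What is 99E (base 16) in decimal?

Expand by place value (powers of 16):
Digit values: E = 14
99E = 9 × 16^2 + 9 × 16^1 + 14 × 16^0
= 9 × 256 + 9 × 16 + 14 × 1
= 2304 + 144 + 14
= 2462



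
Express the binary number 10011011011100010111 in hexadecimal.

Group into 4-bit nibbles from right:
  1001 = 9
  1011 = B
  0111 = 7
  0001 = 1
  0111 = 7
Result: 9B717



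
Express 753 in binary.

Using repeated division by 2:
753 ÷ 2 = 376 remainder 1
376 ÷ 2 = 188 remainder 0
188 ÷ 2 = 94 remainder 0
94 ÷ 2 = 47 remainder 0
47 ÷ 2 = 23 remainder 1
23 ÷ 2 = 11 remainder 1
11 ÷ 2 = 5 remainder 1
5 ÷ 2 = 2 remainder 1
2 ÷ 2 = 1 remainder 0
1 ÷ 2 = 0 remainder 1
Reading remainders bottom to top: 1011110001



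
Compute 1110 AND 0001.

AND: 1 only when both bits are 1
  1110
& 0001
------
  0000
Decimal: 14 & 1 = 0



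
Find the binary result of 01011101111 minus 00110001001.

Method 1 - Direct subtraction (column by column from the right: bit − bit − borrow-in; if negative, add 2 and borrow 1 from the next column):
borrow: 01000000000
        01011101111
-       00110001001
-------------------
        00101100110

Method 2 - Add two's complement:
Two's complement of 00110001001: invert → 11001110110, add 1 → 11001110111
  01011101111
+ 11001110111
-------------
 100101100110  (end carry out of the top bit = 1)
Discarding the end carry: 00101100110
Decimal check:
  01011101111 = 512 + 128 + 64 + 32 + 8 + 4 + 2 + 1 = 751
  00110001001 = 256 + 128 + 8 + 1 = 393
  751 - 393 = 358, and 00101100110 = 256 + 64 + 32 + 4 + 2 = 358 ✓



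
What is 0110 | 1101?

OR: 1 when either bit is 1
  0110
| 1101
------
  1111
Decimal: 6 | 13 = 15



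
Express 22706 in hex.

Using repeated division by 16 (digits 10–15 are A–F):
22706 ÷ 16 = 1419 remainder 2
1419 ÷ 16 = 88 remainder 11 (B)
88 ÷ 16 = 5 remainder 8
5 ÷ 16 = 0 remainder 5
Reading remainders bottom to top: 58B2



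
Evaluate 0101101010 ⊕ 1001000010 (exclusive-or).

XOR: 1 when bits differ
  0101101010
^ 1001000010
------------
  1100101000
Decimal: 362 ^ 578 = 808



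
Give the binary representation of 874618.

Using repeated division by 2:
874618 ÷ 2 = 437309 remainder 0
437309 ÷ 2 = 218654 remainder 1
218654 ÷ 2 = 109327 remainder 0
109327 ÷ 2 = 54663 remainder 1
54663 ÷ 2 = 27331 remainder 1
27331 ÷ 2 = 13665 remainder 1
13665 ÷ 2 = 6832 remainder 1
6832 ÷ 2 = 3416 remainder 0
3416 ÷ 2 = 1708 remainder 0
1708 ÷ 2 = 854 remainder 0
854 ÷ 2 = 427 remainder 0
427 ÷ 2 = 213 remainder 1
213 ÷ 2 = 106 remainder 1
106 ÷ 2 = 53 remainder 0
53 ÷ 2 = 26 remainder 1
26 ÷ 2 = 13 remainder 0
13 ÷ 2 = 6 remainder 1
6 ÷ 2 = 3 remainder 0
3 ÷ 2 = 1 remainder 1
1 ÷ 2 = 0 remainder 1
Reading remainders bottom to top: 11010101100001111010



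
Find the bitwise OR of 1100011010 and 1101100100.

OR: 1 when either bit is 1
  1100011010
| 1101100100
------------
  1101111110
Decimal: 794 | 868 = 894

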